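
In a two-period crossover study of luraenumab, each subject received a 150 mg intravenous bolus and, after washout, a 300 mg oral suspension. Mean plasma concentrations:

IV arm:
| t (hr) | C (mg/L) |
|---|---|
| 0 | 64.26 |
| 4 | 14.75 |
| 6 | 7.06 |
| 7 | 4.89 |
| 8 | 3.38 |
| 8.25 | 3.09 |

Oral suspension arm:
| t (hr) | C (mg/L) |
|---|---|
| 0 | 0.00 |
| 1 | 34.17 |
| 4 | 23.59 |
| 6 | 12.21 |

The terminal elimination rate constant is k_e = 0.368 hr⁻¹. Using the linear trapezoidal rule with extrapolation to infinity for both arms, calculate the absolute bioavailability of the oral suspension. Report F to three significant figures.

F = 0.434

Trapezoidal AUC_0→8.25 (IV):
  [0→4]: (64.26+14.75)/2 × 4 = 158.02
  [4→6]: (14.75+7.06)/2 × 2 = 21.81
  [6→7]: (7.06+4.89)/2 × 1 = 5.975
  [7→8]: (4.89+3.38)/2 × 1 = 4.135
  [8→8.25]: (3.38+3.09)/2 × 0.25 = 0.80875
  Sum = 190.74875 mg/L·hr
IV tail: 3.09/0.368 = 8.397; AUC_iv,0→∞ = 190.74875 + 8.397 = 199.14575 mg/L·hr
Trapezoidal AUC_0→6 (oral suspension):
  [0→1]: (0.00+34.17)/2 × 1 = 17.085
  [1→4]: (34.17+23.59)/2 × 3 = 86.64
  [4→6]: (23.59+12.21)/2 × 2 = 35.8
  Sum = 139.525 mg/L·hr
oral suspension tail: 12.21/0.368 = 33.179; AUC_ev,0→∞ = 139.525 + 33.179 = 172.704 mg/L·hr
F = (AUC_ev/D_ev)/(AUC_iv/D_iv) = (172.704/300)/(199.14575/150) = 0.57568/1.32764 = 0.4336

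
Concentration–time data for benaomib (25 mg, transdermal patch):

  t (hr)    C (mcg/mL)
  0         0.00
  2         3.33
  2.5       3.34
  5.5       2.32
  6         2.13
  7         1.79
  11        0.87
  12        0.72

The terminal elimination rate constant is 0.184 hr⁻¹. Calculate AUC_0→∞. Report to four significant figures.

Trapezoidal AUC_0→12:
  [0→2]: (0.00+3.33)/2 × 2 = 3.33
  [2→2.5]: (3.33+3.34)/2 × 0.5 = 1.6675
  [2.5→5.5]: (3.34+2.32)/2 × 3 = 8.49
  [5.5→6]: (2.32+2.13)/2 × 0.5 = 1.1125
  [6→7]: (2.13+1.79)/2 × 1 = 1.96
  [7→11]: (1.79+0.87)/2 × 4 = 5.32
  [11→12]: (0.87+0.72)/2 × 1 = 0.795
  Sum = 22.675 mcg/mL·hr
Extrapolated tail: C_last / k_e = 0.72 / 0.184 = 3.913
AUC_0→∞ = 22.675 + 3.913 = 26.588 mcg/mL·hr

AUC = 26.59 mcg/mL·hr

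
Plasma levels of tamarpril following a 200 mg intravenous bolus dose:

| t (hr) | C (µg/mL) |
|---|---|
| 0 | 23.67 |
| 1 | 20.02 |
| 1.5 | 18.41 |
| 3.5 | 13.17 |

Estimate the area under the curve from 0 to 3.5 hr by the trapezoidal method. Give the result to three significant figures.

AUC = 63.0 µg/mL·hr

Trapezoidal AUC_0→3.5:
  [0→1]: (23.67+20.02)/2 × 1 = 21.845
  [1→1.5]: (20.02+18.41)/2 × 0.5 = 9.6075
  [1.5→3.5]: (18.41+13.17)/2 × 2 = 31.58
  Sum = 63.0325 µg/mL·hr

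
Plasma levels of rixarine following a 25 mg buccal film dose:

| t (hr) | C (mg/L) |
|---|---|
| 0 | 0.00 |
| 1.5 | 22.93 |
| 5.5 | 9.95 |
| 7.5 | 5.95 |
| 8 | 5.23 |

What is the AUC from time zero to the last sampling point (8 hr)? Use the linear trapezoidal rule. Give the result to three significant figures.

AUC = 102 mg/L·hr

Trapezoidal AUC_0→8:
  [0→1.5]: (0.00+22.93)/2 × 1.5 = 17.1975
  [1.5→5.5]: (22.93+9.95)/2 × 4 = 65.76
  [5.5→7.5]: (9.95+5.95)/2 × 2 = 15.9
  [7.5→8]: (5.95+5.23)/2 × 0.5 = 2.795
  Sum = 101.6525 mg/L·hr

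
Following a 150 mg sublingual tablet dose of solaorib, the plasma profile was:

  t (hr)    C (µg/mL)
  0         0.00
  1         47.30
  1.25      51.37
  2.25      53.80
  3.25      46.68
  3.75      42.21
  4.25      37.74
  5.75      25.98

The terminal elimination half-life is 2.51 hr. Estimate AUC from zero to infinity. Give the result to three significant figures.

Trapezoidal AUC_0→5.75:
  [0→1]: (0.00+47.30)/2 × 1 = 23.65
  [1→1.25]: (47.30+51.37)/2 × 0.25 = 12.33375
  [1.25→2.25]: (51.37+53.80)/2 × 1 = 52.585
  [2.25→3.25]: (53.80+46.68)/2 × 1 = 50.24
  [3.25→3.75]: (46.68+42.21)/2 × 0.5 = 22.2225
  [3.75→4.25]: (42.21+37.74)/2 × 0.5 = 19.9875
  [4.25→5.75]: (37.74+25.98)/2 × 1.5 = 47.79
  Sum = 228.80875 µg/mL·hr
k_e = ln2 / t½ = 0.693147 / 2.51 = 0.2762 hr^-1
Extrapolated tail: C_last / k_e = 25.98 / 0.2762 = 94.062
AUC_0→∞ = 228.80875 + 94.062 = 322.87075 µg/mL·hr

AUC = 323 µg/mL·hr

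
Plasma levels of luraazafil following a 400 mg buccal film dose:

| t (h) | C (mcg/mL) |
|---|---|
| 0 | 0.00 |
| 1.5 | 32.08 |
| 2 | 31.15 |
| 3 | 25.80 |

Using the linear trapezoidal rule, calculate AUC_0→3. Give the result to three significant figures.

AUC = 68.3 mcg/mL·h

Trapezoidal AUC_0→3:
  [0→1.5]: (0.00+32.08)/2 × 1.5 = 24.06
  [1.5→2]: (32.08+31.15)/2 × 0.5 = 15.8075
  [2→3]: (31.15+25.80)/2 × 1 = 28.475
  Sum = 68.3425 mcg/mL·h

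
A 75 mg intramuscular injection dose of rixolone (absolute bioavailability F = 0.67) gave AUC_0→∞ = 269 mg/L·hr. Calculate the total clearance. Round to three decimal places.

CL = 0.187 L/hr

CL = F × Dose / AUC_0→∞
   = 0.67 × 75 / 269 = 0.186803 L/hr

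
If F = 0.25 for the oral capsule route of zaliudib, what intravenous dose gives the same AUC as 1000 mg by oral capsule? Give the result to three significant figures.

D_iv = 250 mg

Systemic exposure from an extravascular dose = F × D_ev, so the equivalent IV dose is F × D_ev.
D_iv = F × D_ev = 0.25 × 1000 = 250 mg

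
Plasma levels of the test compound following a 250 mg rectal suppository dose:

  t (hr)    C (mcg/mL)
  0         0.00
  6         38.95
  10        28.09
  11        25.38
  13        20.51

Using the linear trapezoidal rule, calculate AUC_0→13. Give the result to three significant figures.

AUC = 324 mcg/mL·hr

Trapezoidal AUC_0→13:
  [0→6]: (0.00+38.95)/2 × 6 = 116.85
  [6→10]: (38.95+28.09)/2 × 4 = 134.08
  [10→11]: (28.09+25.38)/2 × 1 = 26.735
  [11→13]: (25.38+20.51)/2 × 2 = 45.89
  Sum = 323.555 mcg/mL·hr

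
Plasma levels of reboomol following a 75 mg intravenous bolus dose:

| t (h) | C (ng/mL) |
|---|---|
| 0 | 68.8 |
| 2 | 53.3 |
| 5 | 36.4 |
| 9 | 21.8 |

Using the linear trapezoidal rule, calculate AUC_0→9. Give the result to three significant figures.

Trapezoidal AUC_0→9:
  [0→2]: (68.8+53.3)/2 × 2 = 122.1
  [2→5]: (53.3+36.4)/2 × 3 = 134.55
  [5→9]: (36.4+21.8)/2 × 4 = 116.4
  Sum = 373.05 ng/mL·h

AUC = 373 ng/mL·h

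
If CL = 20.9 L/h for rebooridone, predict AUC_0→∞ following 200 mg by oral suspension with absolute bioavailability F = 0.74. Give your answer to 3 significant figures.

AUC_0→∞ = F × Dose / CL
        = 0.74 × 200 / 20.9 = 7.08134 mg/L·h

AUC = 7.08 mg/L·h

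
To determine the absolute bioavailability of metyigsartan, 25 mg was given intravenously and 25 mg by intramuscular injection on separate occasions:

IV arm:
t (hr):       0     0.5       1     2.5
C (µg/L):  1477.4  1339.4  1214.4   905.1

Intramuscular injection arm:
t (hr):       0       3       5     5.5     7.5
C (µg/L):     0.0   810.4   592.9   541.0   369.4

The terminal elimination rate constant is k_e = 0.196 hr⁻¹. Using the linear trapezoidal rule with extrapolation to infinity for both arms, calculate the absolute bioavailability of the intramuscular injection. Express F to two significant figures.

F = 0.75

Trapezoidal AUC_0→2.5 (IV):
  [0→0.5]: (1477.4+1339.4)/2 × 0.5 = 704.2
  [0.5→1]: (1339.4+1214.4)/2 × 0.5 = 638.45
  [1→2.5]: (1214.4+905.1)/2 × 1.5 = 1589.625
  Sum = 2932.275 µg/L·hr
IV tail: 905.1/0.196 = 4617.857; AUC_iv,0→∞ = 2932.275 + 4617.857 = 7550.132 µg/L·hr
Trapezoidal AUC_0→7.5 (intramuscular injection):
  [0→3]: (0.0+810.4)/2 × 3 = 1215.6
  [3→5]: (810.4+592.9)/2 × 2 = 1403.3
  [5→5.5]: (592.9+541.0)/2 × 0.5 = 283.475
  [5.5→7.5]: (541.0+369.4)/2 × 2 = 910.4
  Sum = 3812.775 µg/L·hr
intramuscular injection tail: 369.4/0.196 = 1884.694; AUC_ev,0→∞ = 3812.775 + 1884.694 = 5697.469 µg/L·hr
F = (AUC_ev/D_ev)/(AUC_iv/D_iv) = (5697.469/25)/(7550.132/25) = 227.89876/302.00528 = 0.7546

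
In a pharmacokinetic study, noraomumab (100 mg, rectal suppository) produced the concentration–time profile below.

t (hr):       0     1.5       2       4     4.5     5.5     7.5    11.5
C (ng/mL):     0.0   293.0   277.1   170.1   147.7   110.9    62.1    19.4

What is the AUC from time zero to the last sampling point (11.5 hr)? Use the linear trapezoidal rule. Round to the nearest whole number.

AUC = 1354 ng/mL·hr

Trapezoidal AUC_0→11.5:
  [0→1.5]: (0.0+293.0)/2 × 1.5 = 219.75
  [1.5→2]: (293.0+277.1)/2 × 0.5 = 142.525
  [2→4]: (277.1+170.1)/2 × 2 = 447.2
  [4→4.5]: (170.1+147.7)/2 × 0.5 = 79.45
  [4.5→5.5]: (147.7+110.9)/2 × 1 = 129.3
  [5.5→7.5]: (110.9+62.1)/2 × 2 = 173.0
  [7.5→11.5]: (62.1+19.4)/2 × 4 = 163.0
  Sum = 1354.225 ng/mL·hr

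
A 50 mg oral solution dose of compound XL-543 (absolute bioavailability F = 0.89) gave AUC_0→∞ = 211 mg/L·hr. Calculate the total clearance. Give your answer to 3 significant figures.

CL = F × Dose / AUC_0→∞
   = 0.89 × 50 / 211 = 0.2109 L/hr

CL = 0.211 L/hr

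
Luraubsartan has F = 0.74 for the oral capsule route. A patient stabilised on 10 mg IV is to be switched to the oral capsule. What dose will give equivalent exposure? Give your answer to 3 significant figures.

D_oral = 13.5 mg

For equal systemic exposure: F × D_ev = D_iv
D_ev = D_iv / F = 10 / 0.74 = 13.5135 mg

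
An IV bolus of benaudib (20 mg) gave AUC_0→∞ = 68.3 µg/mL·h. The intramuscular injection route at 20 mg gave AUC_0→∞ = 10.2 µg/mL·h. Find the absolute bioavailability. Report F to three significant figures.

F = (AUC_ev / D_ev) / (AUC_iv / D_iv)
  = (10.2/20) / (68.3/20)
  = 0.51 / 3.415 = 0.1493

F = 0.149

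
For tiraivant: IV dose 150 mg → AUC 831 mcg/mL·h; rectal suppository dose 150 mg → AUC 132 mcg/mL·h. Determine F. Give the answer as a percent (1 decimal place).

F = (AUC_ev / D_ev) / (AUC_iv / D_iv)
  = (132/150) / (831/150)
  = 0.88 / 5.54 = 0.1588
  = 15.88%

F = 15.9%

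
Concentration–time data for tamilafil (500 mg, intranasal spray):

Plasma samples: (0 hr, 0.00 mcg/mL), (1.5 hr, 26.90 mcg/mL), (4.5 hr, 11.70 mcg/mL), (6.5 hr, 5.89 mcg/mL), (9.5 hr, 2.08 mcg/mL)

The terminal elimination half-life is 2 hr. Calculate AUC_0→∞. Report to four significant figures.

AUC = 113.6 mcg/mL·hr

Trapezoidal AUC_0→9.5:
  [0→1.5]: (0.00+26.90)/2 × 1.5 = 20.175
  [1.5→4.5]: (26.90+11.70)/2 × 3 = 57.9
  [4.5→6.5]: (11.70+5.89)/2 × 2 = 17.59
  [6.5→9.5]: (5.89+2.08)/2 × 3 = 11.955
  Sum = 107.62 mcg/mL·hr
k_e = ln2 / t½ = 0.693147 / 2 = 0.3466 hr^-1
Extrapolated tail: C_last / k_e = 2.08 / 0.3466 = 6.001
AUC_0→∞ = 107.62 + 6.001 = 113.621 mcg/mL·hr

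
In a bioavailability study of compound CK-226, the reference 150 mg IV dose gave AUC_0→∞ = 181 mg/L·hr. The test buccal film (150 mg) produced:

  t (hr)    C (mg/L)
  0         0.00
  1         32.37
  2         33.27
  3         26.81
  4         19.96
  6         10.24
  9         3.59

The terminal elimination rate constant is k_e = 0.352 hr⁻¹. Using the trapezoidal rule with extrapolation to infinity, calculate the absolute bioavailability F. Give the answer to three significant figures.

F = 0.904

Trapezoidal AUC_0→9 (buccal film):
  [0→1]: (0.00+32.37)/2 × 1 = 16.185
  [1→2]: (32.37+33.27)/2 × 1 = 32.82
  [2→3]: (33.27+26.81)/2 × 1 = 30.04
  [3→4]: (26.81+19.96)/2 × 1 = 23.385
  [4→6]: (19.96+10.24)/2 × 2 = 30.2
  [6→9]: (10.24+3.59)/2 × 3 = 20.745
  Sum = 153.375 mg/L·hr
Tail: C_last/k_e = 3.59/0.352 = 10.199
AUC_0→∞ (buccal film) = 153.375 + 10.199 = 163.574 mg/L·hr
F = (AUC_ev/D_ev)/(AUC_iv/D_iv) = (163.574/150)/(181/150) = 1.09049/1.20667 = 0.9037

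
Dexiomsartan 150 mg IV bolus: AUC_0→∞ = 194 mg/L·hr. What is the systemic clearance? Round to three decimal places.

CL = 0.773 L/hr

CL = Dose_iv / AUC_0→∞
   = 150 / 194 = 0.773196 L/hr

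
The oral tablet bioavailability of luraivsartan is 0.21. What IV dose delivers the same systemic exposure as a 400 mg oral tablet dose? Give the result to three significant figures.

Systemic exposure from an extravascular dose = F × D_ev, so the equivalent IV dose is F × D_ev.
D_iv = F × D_ev = 0.21 × 400 = 84 mg

D_iv = 84.0 mg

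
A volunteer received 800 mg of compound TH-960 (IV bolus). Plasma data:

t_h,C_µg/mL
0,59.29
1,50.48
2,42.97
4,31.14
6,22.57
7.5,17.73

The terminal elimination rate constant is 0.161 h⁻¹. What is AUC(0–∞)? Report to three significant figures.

AUC = 370 µg/mL·h

Trapezoidal AUC_0→7.5:
  [0→1]: (59.29+50.48)/2 × 1 = 54.885
  [1→2]: (50.48+42.97)/2 × 1 = 46.725
  [2→4]: (42.97+31.14)/2 × 2 = 74.11
  [4→6]: (31.14+22.57)/2 × 2 = 53.71
  [6→7.5]: (22.57+17.73)/2 × 1.5 = 30.225
  Sum = 259.655 µg/mL·h
Extrapolated tail: C_last / k_e = 17.73 / 0.161 = 110.124
AUC_0→∞ = 259.655 + 110.124 = 369.779 µg/mL·h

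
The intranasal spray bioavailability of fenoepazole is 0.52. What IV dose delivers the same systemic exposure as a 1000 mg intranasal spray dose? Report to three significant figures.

D_iv = 520 mg

Systemic exposure from an extravascular dose = F × D_ev, so the equivalent IV dose is F × D_ev.
D_iv = F × D_ev = 0.52 × 1000 = 520 mg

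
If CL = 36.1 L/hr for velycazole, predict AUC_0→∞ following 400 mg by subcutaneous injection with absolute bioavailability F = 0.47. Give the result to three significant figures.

AUC = 5.21 mg/L·hr

AUC_0→∞ = F × Dose / CL
        = 0.47 × 400 / 36.1 = 5.20776 mg/L·hr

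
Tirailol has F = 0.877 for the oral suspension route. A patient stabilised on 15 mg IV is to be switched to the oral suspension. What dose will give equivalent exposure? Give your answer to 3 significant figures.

For equal systemic exposure: F × D_ev = D_iv
D_ev = D_iv / F = 15 / 0.877 = 17.1038 mg

D_oral = 17.1 mg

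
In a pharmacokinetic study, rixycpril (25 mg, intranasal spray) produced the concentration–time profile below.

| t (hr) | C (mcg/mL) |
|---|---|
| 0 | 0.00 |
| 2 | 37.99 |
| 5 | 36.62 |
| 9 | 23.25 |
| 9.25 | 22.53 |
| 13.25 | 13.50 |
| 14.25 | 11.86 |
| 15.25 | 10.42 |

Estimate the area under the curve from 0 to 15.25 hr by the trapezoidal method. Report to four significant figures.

Trapezoidal AUC_0→15.25:
  [0→2]: (0.00+37.99)/2 × 2 = 37.99
  [2→5]: (37.99+36.62)/2 × 3 = 111.915
  [5→9]: (36.62+23.25)/2 × 4 = 119.74
  [9→9.25]: (23.25+22.53)/2 × 0.25 = 5.7225
  [9.25→13.25]: (22.53+13.50)/2 × 4 = 72.06
  [13.25→14.25]: (13.50+11.86)/2 × 1 = 12.68
  [14.25→15.25]: (11.86+10.42)/2 × 1 = 11.14
  Sum = 371.2475 mcg/mL·hr

AUC = 371.2 mcg/mL·hr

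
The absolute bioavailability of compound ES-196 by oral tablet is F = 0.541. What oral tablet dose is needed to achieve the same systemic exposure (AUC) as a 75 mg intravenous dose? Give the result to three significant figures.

D_oral = 139 mg

For equal systemic exposure: F × D_ev = D_iv
D_ev = D_iv / F = 75 / 0.541 = 138.632 mg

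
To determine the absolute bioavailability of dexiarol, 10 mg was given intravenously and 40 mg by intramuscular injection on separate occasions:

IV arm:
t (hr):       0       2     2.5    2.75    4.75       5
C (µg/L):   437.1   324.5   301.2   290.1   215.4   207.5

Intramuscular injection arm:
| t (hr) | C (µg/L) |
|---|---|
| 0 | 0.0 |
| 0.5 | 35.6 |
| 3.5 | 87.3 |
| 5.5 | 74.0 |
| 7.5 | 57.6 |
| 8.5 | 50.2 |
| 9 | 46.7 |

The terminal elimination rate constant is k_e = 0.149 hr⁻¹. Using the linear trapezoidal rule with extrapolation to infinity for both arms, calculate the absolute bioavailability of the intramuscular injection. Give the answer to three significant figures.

Trapezoidal AUC_0→5 (IV):
  [0→2]: (437.1+324.5)/2 × 2 = 761.6
  [2→2.5]: (324.5+301.2)/2 × 0.5 = 156.425
  [2.5→2.75]: (301.2+290.1)/2 × 0.25 = 73.9125
  [2.75→4.75]: (290.1+215.4)/2 × 2 = 505.5
  [4.75→5]: (215.4+207.5)/2 × 0.25 = 52.8625
  Sum = 1550.3 µg/L·hr
IV tail: 207.5/0.149 = 1392.617; AUC_iv,0→∞ = 1550.3 + 1392.617 = 2942.917 µg/L·hr
Trapezoidal AUC_0→9 (intramuscular injection):
  [0→0.5]: (0.0+35.6)/2 × 0.5 = 8.9
  [0.5→3.5]: (35.6+87.3)/2 × 3 = 184.35
  [3.5→5.5]: (87.3+74.0)/2 × 2 = 161.3
  [5.5→7.5]: (74.0+57.6)/2 × 2 = 131.6
  [7.5→8.5]: (57.6+50.2)/2 × 1 = 53.9
  [8.5→9]: (50.2+46.7)/2 × 0.5 = 24.225
  Sum = 564.275 µg/L·hr
intramuscular injection tail: 46.7/0.149 = 313.423; AUC_ev,0→∞ = 564.275 + 313.423 = 877.698 µg/L·hr
F = (AUC_ev/D_ev)/(AUC_iv/D_iv) = (877.698/40)/(2942.917/10) = 21.94245/294.2917 = 0.0746

F = 0.0746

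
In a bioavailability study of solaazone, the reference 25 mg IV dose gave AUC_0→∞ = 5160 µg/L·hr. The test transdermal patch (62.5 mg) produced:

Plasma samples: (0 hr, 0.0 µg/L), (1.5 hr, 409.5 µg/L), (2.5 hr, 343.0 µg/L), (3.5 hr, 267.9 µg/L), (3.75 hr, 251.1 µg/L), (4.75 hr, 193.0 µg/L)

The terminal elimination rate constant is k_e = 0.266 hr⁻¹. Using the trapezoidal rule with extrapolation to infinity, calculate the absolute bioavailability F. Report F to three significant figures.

F = 0.155

Trapezoidal AUC_0→4.75 (transdermal patch):
  [0→1.5]: (0.0+409.5)/2 × 1.5 = 307.125
  [1.5→2.5]: (409.5+343.0)/2 × 1 = 376.25
  [2.5→3.5]: (343.0+267.9)/2 × 1 = 305.45
  [3.5→3.75]: (267.9+251.1)/2 × 0.25 = 64.875
  [3.75→4.75]: (251.1+193.0)/2 × 1 = 222.05
  Sum = 1275.75 µg/L·hr
Tail: C_last/k_e = 193.0/0.266 = 725.564
AUC_0→∞ (transdermal patch) = 1275.75 + 725.564 = 2001.314 µg/L·hr
F = (AUC_ev/D_ev)/(AUC_iv/D_iv) = (2001.314/62.5)/(5160/25) = 32.021024/206.4 = 0.1551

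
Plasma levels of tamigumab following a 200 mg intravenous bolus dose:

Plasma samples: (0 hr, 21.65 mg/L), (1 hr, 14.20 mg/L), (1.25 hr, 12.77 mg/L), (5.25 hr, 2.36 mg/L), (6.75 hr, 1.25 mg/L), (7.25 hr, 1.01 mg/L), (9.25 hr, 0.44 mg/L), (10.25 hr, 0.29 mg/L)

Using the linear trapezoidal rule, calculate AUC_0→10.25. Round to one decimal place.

AUC = 56.6 mg/L·hr

Trapezoidal AUC_0→10.25:
  [0→1]: (21.65+14.20)/2 × 1 = 17.925
  [1→1.25]: (14.20+12.77)/2 × 0.25 = 3.37125
  [1.25→5.25]: (12.77+2.36)/2 × 4 = 30.26
  [5.25→6.75]: (2.36+1.25)/2 × 1.5 = 2.7075
  [6.75→7.25]: (1.25+1.01)/2 × 0.5 = 0.565
  [7.25→9.25]: (1.01+0.44)/2 × 2 = 1.45
  [9.25→10.25]: (0.44+0.29)/2 × 1 = 0.365
  Sum = 56.64375 mg/L·hr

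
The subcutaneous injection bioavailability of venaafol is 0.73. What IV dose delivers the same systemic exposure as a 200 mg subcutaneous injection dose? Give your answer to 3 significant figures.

Systemic exposure from an extravascular dose = F × D_ev, so the equivalent IV dose is F × D_ev.
D_iv = F × D_ev = 0.73 × 200 = 146 mg

D_iv = 146 mg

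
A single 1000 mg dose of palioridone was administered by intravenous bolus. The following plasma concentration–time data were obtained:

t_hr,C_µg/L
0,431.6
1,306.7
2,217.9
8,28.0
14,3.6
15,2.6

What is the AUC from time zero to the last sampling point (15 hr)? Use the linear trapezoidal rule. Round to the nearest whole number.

AUC = 1467 µg/L·hr

Trapezoidal AUC_0→15:
  [0→1]: (431.6+306.7)/2 × 1 = 369.15
  [1→2]: (306.7+217.9)/2 × 1 = 262.3
  [2→8]: (217.9+28.0)/2 × 6 = 737.7
  [8→14]: (28.0+3.6)/2 × 6 = 94.8
  [14→15]: (3.6+2.6)/2 × 1 = 3.1
  Sum = 1467.05 µg/L·hr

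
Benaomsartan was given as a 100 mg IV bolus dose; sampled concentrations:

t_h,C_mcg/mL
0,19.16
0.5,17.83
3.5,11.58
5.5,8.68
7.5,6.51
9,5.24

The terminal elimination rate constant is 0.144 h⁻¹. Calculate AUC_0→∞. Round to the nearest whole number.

Trapezoidal AUC_0→9:
  [0→0.5]: (19.16+17.83)/2 × 0.5 = 9.2475
  [0.5→3.5]: (17.83+11.58)/2 × 3 = 44.115
  [3.5→5.5]: (11.58+8.68)/2 × 2 = 20.26
  [5.5→7.5]: (8.68+6.51)/2 × 2 = 15.19
  [7.5→9]: (6.51+5.24)/2 × 1.5 = 8.8125
  Sum = 97.625 mcg/mL·h
Extrapolated tail: C_last / k_e = 5.24 / 0.144 = 36.389
AUC_0→∞ = 97.625 + 36.389 = 134.014 mcg/mL·h

AUC = 134 mcg/mL·h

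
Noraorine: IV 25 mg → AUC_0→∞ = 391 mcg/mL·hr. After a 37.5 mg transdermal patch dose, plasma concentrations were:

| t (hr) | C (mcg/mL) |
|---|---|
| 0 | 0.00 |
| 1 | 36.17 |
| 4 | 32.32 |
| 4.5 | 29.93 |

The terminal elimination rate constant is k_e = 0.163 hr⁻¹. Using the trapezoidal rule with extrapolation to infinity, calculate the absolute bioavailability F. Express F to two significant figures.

F = 0.55

Trapezoidal AUC_0→4.5 (transdermal patch):
  [0→1]: (0.00+36.17)/2 × 1 = 18.085
  [1→4]: (36.17+32.32)/2 × 3 = 102.735
  [4→4.5]: (32.32+29.93)/2 × 0.5 = 15.5625
  Sum = 136.3825 mcg/mL·hr
Tail: C_last/k_e = 29.93/0.163 = 183.620
AUC_0→∞ (transdermal patch) = 136.3825 + 183.620 = 320.0025 mcg/mL·hr
F = (AUC_ev/D_ev)/(AUC_iv/D_iv) = (320.0025/37.5)/(391/25) = 8.5334/15.64 = 0.5456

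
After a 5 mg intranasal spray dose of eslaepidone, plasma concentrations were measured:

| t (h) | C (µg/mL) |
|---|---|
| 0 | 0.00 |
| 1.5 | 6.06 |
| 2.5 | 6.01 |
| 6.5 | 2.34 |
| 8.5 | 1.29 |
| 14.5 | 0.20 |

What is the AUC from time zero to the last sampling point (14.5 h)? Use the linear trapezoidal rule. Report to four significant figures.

AUC = 35.38 µg/mL·h

Trapezoidal AUC_0→14.5:
  [0→1.5]: (0.00+6.06)/2 × 1.5 = 4.545
  [1.5→2.5]: (6.06+6.01)/2 × 1 = 6.035
  [2.5→6.5]: (6.01+2.34)/2 × 4 = 16.7
  [6.5→8.5]: (2.34+1.29)/2 × 2 = 3.63
  [8.5→14.5]: (1.29+0.20)/2 × 6 = 4.47
  Sum = 35.38 µg/mL·h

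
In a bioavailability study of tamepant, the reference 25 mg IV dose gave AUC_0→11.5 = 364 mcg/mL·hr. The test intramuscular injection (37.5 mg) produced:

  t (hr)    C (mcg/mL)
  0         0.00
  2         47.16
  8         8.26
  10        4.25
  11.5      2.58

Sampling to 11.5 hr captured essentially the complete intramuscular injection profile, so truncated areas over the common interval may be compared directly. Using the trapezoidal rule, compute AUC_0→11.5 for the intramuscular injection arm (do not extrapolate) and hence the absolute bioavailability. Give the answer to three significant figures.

Trapezoidal AUC_0→11.5 (intramuscular injection):
  [0→2]: (0.00+47.16)/2 × 2 = 47.16
  [2→8]: (47.16+8.26)/2 × 6 = 166.26
  [8→10]: (8.26+4.25)/2 × 2 = 12.51
  [10→11.5]: (4.25+2.58)/2 × 1.5 = 5.1225
  Sum = 231.0525 mcg/mL·hr
F = (AUC_ev/D_ev)/(AUC_iv/D_iv) = (231.0525/37.5)/(364/25) = 6.1614/14.56 = 0.4232

F = 0.423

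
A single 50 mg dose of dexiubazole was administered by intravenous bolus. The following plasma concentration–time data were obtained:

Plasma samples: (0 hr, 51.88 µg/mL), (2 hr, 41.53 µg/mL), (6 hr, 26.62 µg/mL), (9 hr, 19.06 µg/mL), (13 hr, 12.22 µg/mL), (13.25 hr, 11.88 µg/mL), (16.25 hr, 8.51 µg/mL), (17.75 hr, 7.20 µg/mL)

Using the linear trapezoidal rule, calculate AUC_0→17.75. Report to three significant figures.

Trapezoidal AUC_0→17.75:
  [0→2]: (51.88+41.53)/2 × 2 = 93.41
  [2→6]: (41.53+26.62)/2 × 4 = 136.3
  [6→9]: (26.62+19.06)/2 × 3 = 68.52
  [9→13]: (19.06+12.22)/2 × 4 = 62.56
  [13→13.25]: (12.22+11.88)/2 × 0.25 = 3.0125
  [13.25→16.25]: (11.88+8.51)/2 × 3 = 30.585
  [16.25→17.75]: (8.51+7.20)/2 × 1.5 = 11.7825
  Sum = 406.17 µg/mL·hr

AUC = 406 µg/mL·hr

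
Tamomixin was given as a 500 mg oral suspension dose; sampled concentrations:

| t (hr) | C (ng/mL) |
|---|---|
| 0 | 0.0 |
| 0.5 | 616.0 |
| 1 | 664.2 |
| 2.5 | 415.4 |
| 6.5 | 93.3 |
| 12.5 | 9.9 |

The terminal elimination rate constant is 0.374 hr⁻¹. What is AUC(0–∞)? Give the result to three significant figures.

Trapezoidal AUC_0→12.5:
  [0→0.5]: (0.0+616.0)/2 × 0.5 = 154.0
  [0.5→1]: (616.0+664.2)/2 × 0.5 = 320.05
  [1→2.5]: (664.2+415.4)/2 × 1.5 = 809.7
  [2.5→6.5]: (415.4+93.3)/2 × 4 = 1017.4
  [6.5→12.5]: (93.3+9.9)/2 × 6 = 309.6
  Sum = 2610.75 ng/mL·hr
Extrapolated tail: C_last / k_e = 9.9 / 0.374 = 26.471
AUC_0→∞ = 2610.75 + 26.471 = 2637.221 ng/mL·hr

AUC = 2640 ng/mL·hr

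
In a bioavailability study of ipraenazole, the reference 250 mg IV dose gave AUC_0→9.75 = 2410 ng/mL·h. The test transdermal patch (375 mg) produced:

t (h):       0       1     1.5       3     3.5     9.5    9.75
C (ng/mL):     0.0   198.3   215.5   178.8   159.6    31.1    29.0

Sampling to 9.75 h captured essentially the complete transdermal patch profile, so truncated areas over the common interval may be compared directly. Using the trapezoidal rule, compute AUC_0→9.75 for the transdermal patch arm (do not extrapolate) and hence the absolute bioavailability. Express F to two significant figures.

Trapezoidal AUC_0→9.75 (transdermal patch):
  [0→1]: (0.0+198.3)/2 × 1 = 99.15
  [1→1.5]: (198.3+215.5)/2 × 0.5 = 103.45
  [1.5→3]: (215.5+178.8)/2 × 1.5 = 295.725
  [3→3.5]: (178.8+159.6)/2 × 0.5 = 84.6
  [3.5→9.5]: (159.6+31.1)/2 × 6 = 572.1
  [9.5→9.75]: (31.1+29.0)/2 × 0.25 = 7.5125
  Sum = 1162.5375 ng/mL·h
F = (AUC_ev/D_ev)/(AUC_iv/D_iv) = (1162.5375/375)/(2410/250) = 3.1001/9.64 = 0.3216

F = 0.32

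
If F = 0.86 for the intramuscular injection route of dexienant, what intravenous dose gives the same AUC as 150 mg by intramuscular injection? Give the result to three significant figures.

D_iv = 129 mg

Systemic exposure from an extravascular dose = F × D_ev, so the equivalent IV dose is F × D_ev.
D_iv = F × D_ev = 0.86 × 150 = 129 mg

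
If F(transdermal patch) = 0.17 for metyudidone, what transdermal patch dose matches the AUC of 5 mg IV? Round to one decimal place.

D_transdermal = 29.4 mg

For equal systemic exposure: F × D_ev = D_iv
D_ev = D_iv / F = 5 / 0.17 = 29.4118 mg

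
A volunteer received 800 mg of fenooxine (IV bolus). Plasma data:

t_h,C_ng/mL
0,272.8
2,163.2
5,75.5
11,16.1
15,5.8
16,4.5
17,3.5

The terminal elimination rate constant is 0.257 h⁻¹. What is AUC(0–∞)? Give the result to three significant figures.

Trapezoidal AUC_0→17:
  [0→2]: (272.8+163.2)/2 × 2 = 436.0
  [2→5]: (163.2+75.5)/2 × 3 = 358.05
  [5→11]: (75.5+16.1)/2 × 6 = 274.8
  [11→15]: (16.1+5.8)/2 × 4 = 43.8
  [15→16]: (5.8+4.5)/2 × 1 = 5.15
  [16→17]: (4.5+3.5)/2 × 1 = 4.0
  Sum = 1121.8 ng/mL·h
Extrapolated tail: C_last / k_e = 3.5 / 0.257 = 13.619
AUC_0→∞ = 1121.8 + 13.619 = 1135.419 ng/mL·h

AUC = 1140 ng/mL·h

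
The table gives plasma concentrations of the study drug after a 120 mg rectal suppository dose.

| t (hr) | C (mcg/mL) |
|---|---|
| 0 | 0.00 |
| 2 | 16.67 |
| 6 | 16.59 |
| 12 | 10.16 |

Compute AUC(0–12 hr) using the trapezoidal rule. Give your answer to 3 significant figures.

Trapezoidal AUC_0→12:
  [0→2]: (0.00+16.67)/2 × 2 = 16.67
  [2→6]: (16.67+16.59)/2 × 4 = 66.52
  [6→12]: (16.59+10.16)/2 × 6 = 80.25
  Sum = 163.44 mcg/mL·hr

AUC = 163 mcg/mL·hr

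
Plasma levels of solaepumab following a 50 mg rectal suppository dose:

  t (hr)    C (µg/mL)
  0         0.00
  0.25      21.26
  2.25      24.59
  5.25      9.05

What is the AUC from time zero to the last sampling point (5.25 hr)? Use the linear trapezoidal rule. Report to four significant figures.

Trapezoidal AUC_0→5.25:
  [0→0.25]: (0.00+21.26)/2 × 0.25 = 2.6575
  [0.25→2.25]: (21.26+24.59)/2 × 2 = 45.85
  [2.25→5.25]: (24.59+9.05)/2 × 3 = 50.46
  Sum = 98.9675 µg/mL·hr

AUC = 98.97 µg/mL·hr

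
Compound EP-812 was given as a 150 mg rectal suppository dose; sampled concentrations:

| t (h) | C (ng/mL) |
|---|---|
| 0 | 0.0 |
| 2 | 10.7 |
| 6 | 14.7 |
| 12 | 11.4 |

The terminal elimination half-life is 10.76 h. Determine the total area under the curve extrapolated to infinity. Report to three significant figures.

AUC = 317 ng/mL·h

Trapezoidal AUC_0→12:
  [0→2]: (0.0+10.7)/2 × 2 = 10.7
  [2→6]: (10.7+14.7)/2 × 4 = 50.8
  [6→12]: (14.7+11.4)/2 × 6 = 78.3
  Sum = 139.8 ng/mL·h
k_e = ln2 / t½ = 0.693147 / 10.76 = 0.0644 h^-1
Extrapolated tail: C_last / k_e = 11.4 / 0.0644 = 177.019
AUC_0→∞ = 139.8 + 177.019 = 316.819 ng/mL·h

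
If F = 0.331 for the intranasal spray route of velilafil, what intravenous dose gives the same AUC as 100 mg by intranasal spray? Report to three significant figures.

D_iv = 33.1 mg

Systemic exposure from an extravascular dose = F × D_ev, so the equivalent IV dose is F × D_ev.
D_iv = F × D_ev = 0.331 × 100 = 33.1 mg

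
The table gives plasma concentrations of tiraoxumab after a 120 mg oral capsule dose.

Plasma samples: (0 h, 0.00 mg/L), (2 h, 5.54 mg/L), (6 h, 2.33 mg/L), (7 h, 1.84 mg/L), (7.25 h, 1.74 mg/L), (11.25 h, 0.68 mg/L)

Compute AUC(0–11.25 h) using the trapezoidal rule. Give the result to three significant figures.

Trapezoidal AUC_0→11.25:
  [0→2]: (0.00+5.54)/2 × 2 = 5.54
  [2→6]: (5.54+2.33)/2 × 4 = 15.74
  [6→7]: (2.33+1.84)/2 × 1 = 2.085
  [7→7.25]: (1.84+1.74)/2 × 0.25 = 0.4475
  [7.25→11.25]: (1.74+0.68)/2 × 4 = 4.84
  Sum = 28.6525 mg/L·h

AUC = 28.7 mg/L·h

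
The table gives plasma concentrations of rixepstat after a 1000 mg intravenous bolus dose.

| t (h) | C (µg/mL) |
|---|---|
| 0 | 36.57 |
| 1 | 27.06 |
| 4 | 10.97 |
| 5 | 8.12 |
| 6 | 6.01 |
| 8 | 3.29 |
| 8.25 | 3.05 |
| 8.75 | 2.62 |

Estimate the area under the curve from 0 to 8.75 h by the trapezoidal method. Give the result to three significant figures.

Trapezoidal AUC_0→8.75:
  [0→1]: (36.57+27.06)/2 × 1 = 31.815
  [1→4]: (27.06+10.97)/2 × 3 = 57.045
  [4→5]: (10.97+8.12)/2 × 1 = 9.545
  [5→6]: (8.12+6.01)/2 × 1 = 7.065
  [6→8]: (6.01+3.29)/2 × 2 = 9.3
  [8→8.25]: (3.29+3.05)/2 × 0.25 = 0.7925
  [8.25→8.75]: (3.05+2.62)/2 × 0.5 = 1.4175
  Sum = 116.98 µg/mL·h

AUC = 117 µg/mL·h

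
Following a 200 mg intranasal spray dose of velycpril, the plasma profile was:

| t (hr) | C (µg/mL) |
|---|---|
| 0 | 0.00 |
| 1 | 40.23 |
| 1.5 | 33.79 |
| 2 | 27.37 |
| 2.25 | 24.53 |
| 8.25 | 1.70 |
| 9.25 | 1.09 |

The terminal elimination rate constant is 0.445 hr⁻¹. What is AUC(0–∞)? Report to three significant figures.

Trapezoidal AUC_0→9.25:
  [0→1]: (0.00+40.23)/2 × 1 = 20.115
  [1→1.5]: (40.23+33.79)/2 × 0.5 = 18.505
  [1.5→2]: (33.79+27.37)/2 × 0.5 = 15.29
  [2→2.25]: (27.37+24.53)/2 × 0.25 = 6.4875
  [2.25→8.25]: (24.53+1.70)/2 × 6 = 78.69
  [8.25→9.25]: (1.70+1.09)/2 × 1 = 1.395
  Sum = 140.4825 µg/mL·hr
Extrapolated tail: C_last / k_e = 1.09 / 0.445 = 2.449
AUC_0→∞ = 140.4825 + 2.449 = 142.9315 µg/mL·hr

AUC = 143 µg/mL·hr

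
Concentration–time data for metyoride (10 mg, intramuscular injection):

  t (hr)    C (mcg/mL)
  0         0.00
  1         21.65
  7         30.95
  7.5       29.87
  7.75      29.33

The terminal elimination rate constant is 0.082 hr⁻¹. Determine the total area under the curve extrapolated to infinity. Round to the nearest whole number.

AUC = 549 mcg/mL·hr

Trapezoidal AUC_0→7.75:
  [0→1]: (0.00+21.65)/2 × 1 = 10.825
  [1→7]: (21.65+30.95)/2 × 6 = 157.8
  [7→7.5]: (30.95+29.87)/2 × 0.5 = 15.205
  [7.5→7.75]: (29.87+29.33)/2 × 0.25 = 7.4
  Sum = 191.23 mcg/mL·hr
Extrapolated tail: C_last / k_e = 29.33 / 0.082 = 357.683
AUC_0→∞ = 191.23 + 357.683 = 548.913 mcg/mL·hr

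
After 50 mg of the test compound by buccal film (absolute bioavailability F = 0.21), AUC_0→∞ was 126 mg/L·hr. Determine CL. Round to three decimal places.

CL = 0.083 L/hr

CL = F × Dose / AUC_0→∞
   = 0.21 × 50 / 126 = 0.0833333 L/hr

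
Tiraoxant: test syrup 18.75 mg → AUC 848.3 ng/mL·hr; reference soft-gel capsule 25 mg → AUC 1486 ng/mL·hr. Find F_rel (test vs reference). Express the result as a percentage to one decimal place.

F_rel = (AUC_test/D_test) / (AUC_ref/D_ref)
      = (848.3/18.75) / (1486/25)
      = 45.2427 / 59.44 = 0.7611 = 76.11%

F_rel = 76.1%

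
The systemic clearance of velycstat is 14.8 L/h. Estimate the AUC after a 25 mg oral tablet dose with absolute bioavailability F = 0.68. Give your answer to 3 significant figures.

AUC = 1.15 mg/L·h

AUC_0→∞ = F × Dose / CL
        = 0.68 × 25 / 14.8 = 1.14865 mg/L·h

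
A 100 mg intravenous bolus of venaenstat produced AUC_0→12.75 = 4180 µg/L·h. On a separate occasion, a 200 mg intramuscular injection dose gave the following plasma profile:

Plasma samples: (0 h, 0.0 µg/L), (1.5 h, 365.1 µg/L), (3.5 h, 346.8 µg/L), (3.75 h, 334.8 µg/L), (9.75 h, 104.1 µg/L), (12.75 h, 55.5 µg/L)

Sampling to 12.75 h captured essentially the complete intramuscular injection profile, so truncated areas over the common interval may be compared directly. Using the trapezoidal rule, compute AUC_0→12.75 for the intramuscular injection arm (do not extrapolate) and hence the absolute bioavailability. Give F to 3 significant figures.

F = 0.314

Trapezoidal AUC_0→12.75 (intramuscular injection):
  [0→1.5]: (0.0+365.1)/2 × 1.5 = 273.825
  [1.5→3.5]: (365.1+346.8)/2 × 2 = 711.9
  [3.5→3.75]: (346.8+334.8)/2 × 0.25 = 85.2
  [3.75→9.75]: (334.8+104.1)/2 × 6 = 1316.7
  [9.75→12.75]: (104.1+55.5)/2 × 3 = 239.4
  Sum = 2627.025 µg/L·h
F = (AUC_ev/D_ev)/(AUC_iv/D_iv) = (2627.025/200)/(4180/100) = 13.135125/41.8 = 0.3142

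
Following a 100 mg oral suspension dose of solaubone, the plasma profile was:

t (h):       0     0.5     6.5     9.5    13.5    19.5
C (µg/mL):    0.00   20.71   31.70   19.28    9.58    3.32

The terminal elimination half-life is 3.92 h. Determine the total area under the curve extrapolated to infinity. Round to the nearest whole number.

AUC = 354 µg/mL·h

Trapezoidal AUC_0→19.5:
  [0→0.5]: (0.00+20.71)/2 × 0.5 = 5.1775
  [0.5→6.5]: (20.71+31.70)/2 × 6 = 157.23
  [6.5→9.5]: (31.70+19.28)/2 × 3 = 76.47
  [9.5→13.5]: (19.28+9.58)/2 × 4 = 57.72
  [13.5→19.5]: (9.58+3.32)/2 × 6 = 38.7
  Sum = 335.2975 µg/mL·h
k_e = ln2 / t½ = 0.693147 / 3.92 = 0.1768 h^-1
Extrapolated tail: C_last / k_e = 3.32 / 0.1768 = 18.778
AUC_0→∞ = 335.2975 + 18.778 = 354.0755 µg/mL·h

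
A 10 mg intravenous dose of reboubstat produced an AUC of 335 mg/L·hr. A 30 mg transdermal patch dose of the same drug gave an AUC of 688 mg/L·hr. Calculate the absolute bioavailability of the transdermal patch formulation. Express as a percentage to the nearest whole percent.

F = 68%

F = (AUC_ev / D_ev) / (AUC_iv / D_iv)
  = (688/30) / (335/10)
  = 22.9333 / 33.5 = 0.6846
  = 68.46%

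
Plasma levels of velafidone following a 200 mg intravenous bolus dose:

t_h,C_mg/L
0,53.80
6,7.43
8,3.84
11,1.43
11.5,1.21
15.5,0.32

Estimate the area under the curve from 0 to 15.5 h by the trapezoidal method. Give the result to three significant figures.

Trapezoidal AUC_0→15.5:
  [0→6]: (53.80+7.43)/2 × 6 = 183.69
  [6→8]: (7.43+3.84)/2 × 2 = 11.27
  [8→11]: (3.84+1.43)/2 × 3 = 7.905
  [11→11.5]: (1.43+1.21)/2 × 0.5 = 0.66
  [11.5→15.5]: (1.21+0.32)/2 × 4 = 3.06
  Sum = 206.585 mg/L·h

AUC = 207 mg/L·h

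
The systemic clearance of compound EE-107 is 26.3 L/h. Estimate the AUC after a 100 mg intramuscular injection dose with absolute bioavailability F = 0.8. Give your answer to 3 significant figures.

AUC_0→∞ = F × Dose / CL
        = 0.8 × 100 / 26.3 = 3.04183 mg/L·h

AUC = 3.04 mg/L·h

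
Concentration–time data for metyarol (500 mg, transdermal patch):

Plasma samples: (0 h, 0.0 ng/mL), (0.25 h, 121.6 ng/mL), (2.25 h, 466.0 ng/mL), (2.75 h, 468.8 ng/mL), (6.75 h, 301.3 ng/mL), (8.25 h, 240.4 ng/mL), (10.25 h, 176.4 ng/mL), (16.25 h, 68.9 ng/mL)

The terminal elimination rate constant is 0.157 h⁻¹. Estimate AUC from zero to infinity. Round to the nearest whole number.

Trapezoidal AUC_0→16.25:
  [0→0.25]: (0.0+121.6)/2 × 0.25 = 15.2
  [0.25→2.25]: (121.6+466.0)/2 × 2 = 587.6
  [2.25→2.75]: (466.0+468.8)/2 × 0.5 = 233.7
  [2.75→6.75]: (468.8+301.3)/2 × 4 = 1540.2
  [6.75→8.25]: (301.3+240.4)/2 × 1.5 = 406.275
  [8.25→10.25]: (240.4+176.4)/2 × 2 = 416.8
  [10.25→16.25]: (176.4+68.9)/2 × 6 = 735.9
  Sum = 3935.675 ng/mL·h
Extrapolated tail: C_last / k_e = 68.9 / 0.157 = 438.854
AUC_0→∞ = 3935.675 + 438.854 = 4374.529 ng/mL·h

AUC = 4375 ng/mL·h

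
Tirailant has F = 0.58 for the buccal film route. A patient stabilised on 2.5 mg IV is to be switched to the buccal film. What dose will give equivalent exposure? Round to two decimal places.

For equal systemic exposure: F × D_ev = D_iv
D_ev = D_iv / F = 2.5 / 0.58 = 4.31034 mg

D_buccal = 4.31 mg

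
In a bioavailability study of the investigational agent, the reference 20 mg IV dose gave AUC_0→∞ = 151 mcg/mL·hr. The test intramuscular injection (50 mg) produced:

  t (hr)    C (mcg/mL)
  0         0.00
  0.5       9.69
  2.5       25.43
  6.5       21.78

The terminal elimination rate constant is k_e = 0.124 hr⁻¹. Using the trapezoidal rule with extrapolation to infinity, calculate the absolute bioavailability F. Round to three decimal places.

Trapezoidal AUC_0→6.5 (intramuscular injection):
  [0→0.5]: (0.00+9.69)/2 × 0.5 = 2.4225
  [0.5→2.5]: (9.69+25.43)/2 × 2 = 35.12
  [2.5→6.5]: (25.43+21.78)/2 × 4 = 94.42
  Sum = 131.9625 mcg/mL·hr
Tail: C_last/k_e = 21.78/0.124 = 175.645
AUC_0→∞ (intramuscular injection) = 131.9625 + 175.645 = 307.6075 mcg/mL·hr
F = (AUC_ev/D_ev)/(AUC_iv/D_iv) = (307.6075/50)/(151/20) = 6.15215/7.55 = 0.8149

F = 0.815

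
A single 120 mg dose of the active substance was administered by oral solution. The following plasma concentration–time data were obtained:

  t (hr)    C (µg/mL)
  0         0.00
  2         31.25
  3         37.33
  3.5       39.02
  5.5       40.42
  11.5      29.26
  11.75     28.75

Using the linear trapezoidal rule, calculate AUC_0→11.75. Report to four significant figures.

Trapezoidal AUC_0→11.75:
  [0→2]: (0.00+31.25)/2 × 2 = 31.25
  [2→3]: (31.25+37.33)/2 × 1 = 34.29
  [3→3.5]: (37.33+39.02)/2 × 0.5 = 19.0875
  [3.5→5.5]: (39.02+40.42)/2 × 2 = 79.44
  [5.5→11.5]: (40.42+29.26)/2 × 6 = 209.04
  [11.5→11.75]: (29.26+28.75)/2 × 0.25 = 7.25125
  Sum = 380.35875 µg/mL·hr

AUC = 380.4 µg/mL·hr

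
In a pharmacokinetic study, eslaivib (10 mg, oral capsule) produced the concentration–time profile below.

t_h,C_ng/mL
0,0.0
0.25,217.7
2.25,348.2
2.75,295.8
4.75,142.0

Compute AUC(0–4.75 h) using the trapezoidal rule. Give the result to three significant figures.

AUC = 1190 ng/mL·h

Trapezoidal AUC_0→4.75:
  [0→0.25]: (0.0+217.7)/2 × 0.25 = 27.2125
  [0.25→2.25]: (217.7+348.2)/2 × 2 = 565.9
  [2.25→2.75]: (348.2+295.8)/2 × 0.5 = 161.0
  [2.75→4.75]: (295.8+142.0)/2 × 2 = 437.8
  Sum = 1191.9125 ng/mL·h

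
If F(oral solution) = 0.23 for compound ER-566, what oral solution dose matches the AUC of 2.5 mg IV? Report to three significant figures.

D_oral = 10.9 mg

For equal systemic exposure: F × D_ev = D_iv
D_ev = D_iv / F = 2.5 / 0.23 = 10.8696 mg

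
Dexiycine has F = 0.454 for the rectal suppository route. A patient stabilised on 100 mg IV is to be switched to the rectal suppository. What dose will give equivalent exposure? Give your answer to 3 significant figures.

For equal systemic exposure: F × D_ev = D_iv
D_ev = D_iv / F = 100 / 0.454 = 220.264 mg

D_rectal = 220 mg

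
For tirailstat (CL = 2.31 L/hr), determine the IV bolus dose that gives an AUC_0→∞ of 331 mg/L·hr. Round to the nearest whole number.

Dose = 765 mg

Dose_iv = CL × AUC_0→∞
     = 2.31 × 331 = 764.61 mg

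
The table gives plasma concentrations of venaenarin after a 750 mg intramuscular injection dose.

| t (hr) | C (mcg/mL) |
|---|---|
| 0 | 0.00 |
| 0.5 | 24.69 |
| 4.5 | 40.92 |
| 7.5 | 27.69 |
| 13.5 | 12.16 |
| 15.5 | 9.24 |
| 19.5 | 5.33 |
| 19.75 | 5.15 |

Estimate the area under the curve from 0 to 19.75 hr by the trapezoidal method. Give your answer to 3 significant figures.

AUC = 412 mcg/mL·hr

Trapezoidal AUC_0→19.75:
  [0→0.5]: (0.00+24.69)/2 × 0.5 = 6.1725
  [0.5→4.5]: (24.69+40.92)/2 × 4 = 131.22
  [4.5→7.5]: (40.92+27.69)/2 × 3 = 102.915
  [7.5→13.5]: (27.69+12.16)/2 × 6 = 119.55
  [13.5→15.5]: (12.16+9.24)/2 × 2 = 21.4
  [15.5→19.5]: (9.24+5.33)/2 × 4 = 29.14
  [19.5→19.75]: (5.33+5.15)/2 × 0.25 = 1.31
  Sum = 411.7075 mcg/mL·hr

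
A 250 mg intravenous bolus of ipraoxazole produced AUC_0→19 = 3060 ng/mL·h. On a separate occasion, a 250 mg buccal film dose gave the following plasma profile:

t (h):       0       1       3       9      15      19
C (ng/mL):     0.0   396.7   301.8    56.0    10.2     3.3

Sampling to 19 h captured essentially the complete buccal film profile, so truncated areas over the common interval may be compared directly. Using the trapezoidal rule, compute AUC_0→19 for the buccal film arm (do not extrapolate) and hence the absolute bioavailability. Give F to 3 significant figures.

F = 0.718

Trapezoidal AUC_0→19 (buccal film):
  [0→1]: (0.0+396.7)/2 × 1 = 198.35
  [1→3]: (396.7+301.8)/2 × 2 = 698.5
  [3→9]: (301.8+56.0)/2 × 6 = 1073.4
  [9→15]: (56.0+10.2)/2 × 6 = 198.6
  [15→19]: (10.2+3.3)/2 × 4 = 27.0
  Sum = 2195.85 ng/mL·h
F = (AUC_ev/D_ev)/(AUC_iv/D_iv) = (2195.85/250)/(3060/250) = 8.7834/12.24 = 0.7176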